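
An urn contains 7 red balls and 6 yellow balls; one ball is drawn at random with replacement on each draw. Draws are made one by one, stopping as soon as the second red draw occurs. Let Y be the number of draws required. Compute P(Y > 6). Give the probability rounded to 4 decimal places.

Needing more than 6 draws ⇔ fewer than 2 successes in the first 6. With X ~ Binomial(6, 0.538462), P(Y > 6) = P(X ≤ 1).
  k=0: C(6,0)·0.538462^0·0.461538^6 = 0.009666
  k=1: C(6,1)·0.538462^1·0.461538^5 = 0.067662
P(X ≤ 1) = 0.077328

0.0773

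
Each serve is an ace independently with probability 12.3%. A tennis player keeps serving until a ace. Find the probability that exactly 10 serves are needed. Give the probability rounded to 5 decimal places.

0.03775

Geometric (trials to first success), p = 0.123.
P(Y = 10) = (1−p)^9 · p = 0.3069 · 0.123 = 0.0377487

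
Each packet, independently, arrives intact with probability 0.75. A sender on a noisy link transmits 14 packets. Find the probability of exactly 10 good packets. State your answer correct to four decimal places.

X ~ Binomial(n=14, p=0.75).
P(X=10) = C(14,10) · p^10 · (1−p)^4
= 1001 · 0.056314 · 0.0039062 = 0.220195

0.2202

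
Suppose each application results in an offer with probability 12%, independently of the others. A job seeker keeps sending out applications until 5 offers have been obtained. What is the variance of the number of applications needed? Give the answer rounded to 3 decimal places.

305.556

Y = total applications until the fifth success; negative binomial with r=5, p=0.12.
Var(Y) = r(1−p)/p² = 5·0.88 / 0.12² = 305.55556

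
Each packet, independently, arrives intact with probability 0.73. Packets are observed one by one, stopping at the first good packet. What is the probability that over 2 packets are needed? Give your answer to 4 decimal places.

0.0729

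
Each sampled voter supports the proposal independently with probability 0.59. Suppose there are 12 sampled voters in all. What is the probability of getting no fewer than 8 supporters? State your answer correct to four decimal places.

0.4101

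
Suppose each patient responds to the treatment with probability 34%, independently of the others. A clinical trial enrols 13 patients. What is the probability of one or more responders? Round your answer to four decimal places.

0.9955

P(at least one) = 1 − P(none) = 1 − (1 − 0.34)^13
= 1 − 0.004509 = 0.995491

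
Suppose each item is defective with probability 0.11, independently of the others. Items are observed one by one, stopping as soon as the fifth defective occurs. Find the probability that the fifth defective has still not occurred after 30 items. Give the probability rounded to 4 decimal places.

Needing more than 30 items ⇔ fewer than 5 successes in the first 30. With X ~ Binomial(30, 0.11), P(Y > 30) = P(X ≤ 4).
  k=0: C(30,0)·0.11^0·0.89^30 = 0.030318
  k=1: C(30,1)·0.11^1·0.89^29 = 0.112415
  k=2: C(30,2)·0.11^2·0.89^28 = 0.201463
  k=3: C(30,3)·0.11^3·0.89^27 = 0.232399
  k=4: C(30,4)·0.11^4·0.89^26 = 0.193883
P(X ≤ 4) = 0.770478

0.7705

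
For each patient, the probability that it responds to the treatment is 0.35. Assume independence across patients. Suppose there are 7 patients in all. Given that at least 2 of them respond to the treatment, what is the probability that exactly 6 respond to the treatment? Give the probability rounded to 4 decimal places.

0.0109

X ~ Binomial(7, 0.35). Want P(X=6 | X≥2) = P(X=6) / P(X≥2).
P(X=6) = C(7,6)·0.35^6·0.65^1 = 0.008364
P(X≥2) = 1 − 0.049022 − 0.184776 = 0.766201
Ratio = 0.008364 / 0.766201 = 0.010916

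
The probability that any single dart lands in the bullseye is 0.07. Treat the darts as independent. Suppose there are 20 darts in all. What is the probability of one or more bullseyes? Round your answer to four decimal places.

P(at least one) = 1 − P(none) = 1 − (1 − 0.07)^20
= 1 − 0.234239 = 0.765761

0.7658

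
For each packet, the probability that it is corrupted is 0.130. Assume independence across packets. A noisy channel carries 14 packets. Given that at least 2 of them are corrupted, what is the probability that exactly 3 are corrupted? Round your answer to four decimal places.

0.3087

X ~ Binomial(14, 0.13). Want P(X=3 | X≥2) = P(X=3) / P(X≥2).
P(X=3) = C(14,3)·0.13^3·0.87^11 = 0.172840
P(X≥2) = 1 − 0.142321 − 0.297729 = 0.559949
Ratio = 0.172840 / 0.559949 = 0.308670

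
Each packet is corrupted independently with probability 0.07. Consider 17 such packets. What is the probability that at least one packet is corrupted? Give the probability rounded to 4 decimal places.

0.7088

P(at least one) = 1 − P(none) = 1 − (1 − 0.07)^17
= 1 − 0.291213 = 0.708787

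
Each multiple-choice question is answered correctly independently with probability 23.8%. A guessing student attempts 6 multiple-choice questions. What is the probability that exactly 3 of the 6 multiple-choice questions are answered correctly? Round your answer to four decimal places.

0.1193

X ~ Binomial(n=6, p=0.238).
P(X=3) = C(6,3) · p^3 · (1−p)^3
= 20 · 0.013481 · 0.44245 = 0.119296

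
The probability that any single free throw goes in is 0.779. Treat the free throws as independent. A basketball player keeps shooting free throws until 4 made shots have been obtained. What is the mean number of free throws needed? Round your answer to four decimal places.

Y = total free throws until the fourth success; negative binomial with r=4, p=0.779.
E[Y] = r / p = 4 / 0.779 = 5.134788

5.1348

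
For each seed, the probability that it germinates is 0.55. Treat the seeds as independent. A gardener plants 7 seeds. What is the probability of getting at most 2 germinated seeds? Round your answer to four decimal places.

X ~ Binomial(7, 0.55); P(X ≤ 2) = Σ C(7,k) p^k (1−p)^(7−k) over k:
  k=0: C(7,0)·0.55^0·0.45^7 = 0.003737
  k=1: C(7,1)·0.55^1·0.45^6 = 0.031969
  k=2: C(7,2)·0.55^2·0.45^5 = 0.117221
Total = 0.152928

0.1529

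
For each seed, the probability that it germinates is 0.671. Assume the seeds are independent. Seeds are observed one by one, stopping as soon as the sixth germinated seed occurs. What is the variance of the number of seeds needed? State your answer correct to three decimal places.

4.384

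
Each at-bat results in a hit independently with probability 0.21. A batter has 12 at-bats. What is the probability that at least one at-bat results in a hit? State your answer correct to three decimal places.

P(at least one) = 1 − P(none) = 1 − (1 − 0.21)^12
= 1 − 0.05909 = 0.94091

0.941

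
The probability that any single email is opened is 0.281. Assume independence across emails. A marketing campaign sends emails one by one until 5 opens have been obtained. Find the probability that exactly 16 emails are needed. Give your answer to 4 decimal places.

Y = trial on which the fifth success occurs; negative binomial, r=5, p=0.281.
P(Y=16) = C(15,4) · p^5 · (1−p)^11
= 1365 · 0.001752 · 0.026547 = 0.063487

0.0635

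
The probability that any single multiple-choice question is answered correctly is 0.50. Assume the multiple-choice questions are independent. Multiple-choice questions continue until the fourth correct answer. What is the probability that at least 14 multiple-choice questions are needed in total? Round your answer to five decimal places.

Needing more than 13 multiple-choice questions ⇔ fewer than 4 successes in the first 13. With X ~ Binomial(13, 0.50), P(Y > 13) = P(X ≤ 3).
  k=0: C(13,0)·0.50^0·0.50^13 = 0.0001221
  k=1: C(13,1)·0.50^1·0.50^12 = 0.0015869
  k=2: C(13,2)·0.50^2·0.50^11 = 0.0095215
  k=3: C(13,3)·0.50^3·0.50^10 = 0.0349121
P(X ≤ 3) = 0.0461426

0.04614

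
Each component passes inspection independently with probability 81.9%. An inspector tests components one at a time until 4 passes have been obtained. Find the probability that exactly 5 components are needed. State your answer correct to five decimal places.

0.32574

Y = trial on which the fourth success occurs; negative binomial, r=4, p=0.819.
P(Y=5) = C(4,3) · p^4 · (1−p)^1
= 4 · 0.44992 · 0.181 = 0.3257423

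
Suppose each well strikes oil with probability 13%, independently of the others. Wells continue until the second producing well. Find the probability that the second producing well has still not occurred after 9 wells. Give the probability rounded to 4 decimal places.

Needing more than 9 wells ⇔ fewer than 2 successes in the first 9. With X ~ Binomial(9, 0.13), P(Y > 9) = P(X ≤ 1).
  k=0: C(9,0)·0.13^0·0.87^9 = 0.285544
  k=1: C(9,1)·0.13^1·0.87^8 = 0.384008
P(X ≤ 1) = 0.669552

0.6696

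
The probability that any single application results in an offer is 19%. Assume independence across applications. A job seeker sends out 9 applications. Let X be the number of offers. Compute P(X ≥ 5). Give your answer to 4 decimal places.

0.0158

X ~ Binomial(9, 0.19); P(X ≥ 5) = Σ C(9,k) p^k (1−p)^(9−k) over k:
  k=5: C(9,5)·0.19^5·0.81^4 = 0.013430
  k=6: C(9,6)·0.19^6·0.81^3 = 0.002100
  k=7: C(9,7)·0.19^7·0.81^2 = 0.000211
  k=8: C(9,8)·0.19^8·0.81^1 = 0.000012
  k=9: C(9,9)·0.19^9·0.81^0 = 0.000000
Total = 0.015754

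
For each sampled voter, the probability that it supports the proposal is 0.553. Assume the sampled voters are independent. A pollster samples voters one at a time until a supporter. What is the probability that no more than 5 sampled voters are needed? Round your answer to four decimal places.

Y = number of sampled voters to the first success; geometric, p = 0.553.
P(Y ≤ 5) = 1 − (1−p)^5 = 1 − 0.017846 = 0.982154

0.9822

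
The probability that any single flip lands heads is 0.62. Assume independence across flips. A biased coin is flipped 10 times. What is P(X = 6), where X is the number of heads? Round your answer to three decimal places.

0.249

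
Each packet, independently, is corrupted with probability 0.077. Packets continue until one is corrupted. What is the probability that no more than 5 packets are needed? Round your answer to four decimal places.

Y = number of packets to the first success; geometric, p = 0.077.
P(Y ≤ 5) = 1 − (1−p)^5 = 1 − 0.669898 = 0.330102

0.3301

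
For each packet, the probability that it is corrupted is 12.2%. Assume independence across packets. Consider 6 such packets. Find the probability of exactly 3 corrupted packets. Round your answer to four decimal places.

X ~ Binomial(n=6, p=0.122).
P(X=3) = C(6,3) · p^3 · (1−p)^3
= 20 · 0.0018158 · 0.67684 = 0.024581

0.0246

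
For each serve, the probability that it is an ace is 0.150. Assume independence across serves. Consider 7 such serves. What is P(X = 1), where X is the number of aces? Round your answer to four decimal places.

0.3960

X ~ Binomial(n=7, p=0.15).
P(X=1) = C(7,1) · p^1 · (1−p)^6
= 7 · 0.15 · 0.37715 = 0.396007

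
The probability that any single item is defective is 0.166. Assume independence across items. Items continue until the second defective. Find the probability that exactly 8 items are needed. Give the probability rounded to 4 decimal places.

0.0649

Y = trial on which the second success occurs; negative binomial, r=2, p=0.166.
P(Y=8) = C(7,1) · p^2 · (1−p)^6
= 7 · 0.027556 · 0.33651 = 0.064910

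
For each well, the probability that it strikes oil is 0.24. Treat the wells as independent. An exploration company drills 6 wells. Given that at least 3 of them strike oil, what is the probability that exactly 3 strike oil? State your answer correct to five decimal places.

X ~ Binomial(6, 0.24). Want P(X=3 | X≥3) = P(X=3) / P(X≥3).
P(X=3) = C(6,3)·0.24^3·0.76^3 = 0.1213681
P(X≥3) = 1 − 0.1926999 − 0.3651157 − 0.2882492 = 0.1539352
Ratio = 0.1213681 / 0.1539352 = 0.7884361

0.78844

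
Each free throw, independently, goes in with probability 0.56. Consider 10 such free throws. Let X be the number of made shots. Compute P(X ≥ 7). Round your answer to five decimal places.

X ~ Binomial(10, 0.56); P(X ≥ 7) = Σ C(10,k) p^k (1−p)^(10−k) over k:
  k=7: C(10,7)·0.56^7·0.44^3 = 0.1765450
  k=8: C(10,8)·0.56^8·0.44^2 = 0.0842601
  k=9: C(10,9)·0.56^9·0.44^1 = 0.0238311
  k=10: C(10,10)·0.56^10·0.44^0 = 0.0030331
Total = 0.2876693

0.28767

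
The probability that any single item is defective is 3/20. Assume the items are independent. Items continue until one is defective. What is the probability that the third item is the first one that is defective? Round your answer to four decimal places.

0.1084

Geometric (trials to first success), p = 0.15.
P(Y = 3) = (1−p)^2 · p = 0.7225 · 0.15 = 0.108375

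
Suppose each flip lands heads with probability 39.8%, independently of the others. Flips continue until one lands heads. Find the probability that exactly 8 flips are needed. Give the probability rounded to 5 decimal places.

0.01140

Geometric (trials to first success), p = 0.398.
P(Y = 8) = (1−p)^7 · p = 0.028653 · 0.398 = 0.0114040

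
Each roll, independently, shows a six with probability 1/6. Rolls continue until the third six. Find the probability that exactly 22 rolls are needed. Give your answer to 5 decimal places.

0.03043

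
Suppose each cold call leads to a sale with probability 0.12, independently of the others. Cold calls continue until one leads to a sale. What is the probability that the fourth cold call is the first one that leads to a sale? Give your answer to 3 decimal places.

Geometric (trials to first success), p = 0.12.
P(Y = 4) = (1−p)^3 · p = 0.68147 · 0.12 = 0.08178

0.082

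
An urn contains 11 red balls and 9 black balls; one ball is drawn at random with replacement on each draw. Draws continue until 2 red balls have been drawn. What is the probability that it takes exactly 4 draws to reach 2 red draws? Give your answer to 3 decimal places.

Y = trial on which the second success occurs; negative binomial, r=2, p=0.55.
P(Y=4) = C(3,1) · p^2 · (1−p)^2
= 3 · 0.3025 · 0.2025 = 0.18377

0.184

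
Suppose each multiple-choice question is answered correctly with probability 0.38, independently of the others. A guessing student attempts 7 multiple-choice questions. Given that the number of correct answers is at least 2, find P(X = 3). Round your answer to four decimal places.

X ~ Binomial(7, 0.38). Want P(X=3 | X≥2) = P(X=3) / P(X≥2).
P(X=3) = C(7,3)·0.38^3·0.62^4 = 0.283782
P(X≥2) = 1 − 0.035216 − 0.151089 = 0.813695
Ratio = 0.283782 / 0.813695 = 0.348758

0.3488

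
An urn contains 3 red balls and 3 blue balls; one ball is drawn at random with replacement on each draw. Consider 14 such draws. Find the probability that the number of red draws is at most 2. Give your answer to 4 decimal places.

0.0065

X ~ Binomial(14, 0.50); P(X ≤ 2) = Σ C(14,k) p^k (1−p)^(14−k) over k:
  k=0: C(14,0)·0.50^0·0.50^14 = 0.000061
  k=1: C(14,1)·0.50^1·0.50^13 = 0.000854
  k=2: C(14,2)·0.50^2·0.50^12 = 0.005554
Total = 0.006470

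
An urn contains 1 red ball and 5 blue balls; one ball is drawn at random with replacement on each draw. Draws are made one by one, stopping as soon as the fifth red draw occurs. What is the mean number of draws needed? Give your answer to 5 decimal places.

30.00000

Y = total draws until the fifth success; negative binomial with r=5, p=0.166667.
E[Y] = r / p = 5 / 0.166667 = 30.0000000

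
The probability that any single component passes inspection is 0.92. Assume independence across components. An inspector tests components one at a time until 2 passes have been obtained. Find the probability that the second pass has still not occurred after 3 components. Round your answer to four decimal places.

Needing more than 3 components ⇔ fewer than 2 successes in the first 3. With X ~ Binomial(3, 0.92), P(Y > 3) = P(X ≤ 1).
  k=0: C(3,0)·0.92^0·0.08^3 = 0.000512
  k=1: C(3,1)·0.92^1·0.08^2 = 0.017664
P(X ≤ 1) = 0.018176

0.0182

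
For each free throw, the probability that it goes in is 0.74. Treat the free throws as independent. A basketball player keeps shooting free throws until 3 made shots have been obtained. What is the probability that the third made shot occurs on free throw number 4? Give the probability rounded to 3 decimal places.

Y = trial on which the third success occurs; negative binomial, r=3, p=0.74.
P(Y=4) = C(3,2) · p^3 · (1−p)^1
= 3 · 0.40522 · 0.26 = 0.31607

0.316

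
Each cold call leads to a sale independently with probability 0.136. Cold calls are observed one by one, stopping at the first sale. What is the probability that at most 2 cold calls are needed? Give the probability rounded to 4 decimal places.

Y = number of cold calls to the first success; geometric, p = 0.136.
P(Y ≤ 2) = 1 − (1−p)^2 = 1 − 0.746496 = 0.253504

0.2535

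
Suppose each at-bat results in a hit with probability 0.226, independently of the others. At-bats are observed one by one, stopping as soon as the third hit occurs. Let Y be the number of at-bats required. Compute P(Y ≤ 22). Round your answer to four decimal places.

0.9033

Finishing within 22 at-bats ⇔ at least 3 successes in the first 22. With X ~ Binomial(22, 0.226), P(Y ≤ 22) = 1 − P(X ≤ 2).
  k=0: C(22,0)·0.226^0·0.774^22 = 0.003567
  k=1: C(22,1)·0.226^1·0.774^21 = 0.022913
  k=2: C(22,2)·0.226^2·0.774^20 = 0.070250
1 − 0.096731 = 0.903269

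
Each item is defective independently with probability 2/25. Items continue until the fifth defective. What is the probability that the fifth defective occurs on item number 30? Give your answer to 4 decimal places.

0.0097

Y = trial on which the fifth success occurs; negative binomial, r=5, p=0.08.
P(Y=30) = C(29,4) · p^5 · (1−p)^25
= 23751 · 3.2768e-06 · 0.12436 = 0.009679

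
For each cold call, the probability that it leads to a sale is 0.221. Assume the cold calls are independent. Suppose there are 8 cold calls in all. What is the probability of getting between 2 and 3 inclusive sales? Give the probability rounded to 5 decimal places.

X ~ Binomial(8, 0.221); P(2 ≤ X ≤ 3) = Σ C(8,k) p^k (1−p)^(8−k) over k:
  k=2: C(8,2)·0.221^2·0.779^6 = 0.3056098
  k=3: C(8,3)·0.221^3·0.779^5 = 0.1734012
Total = 0.4790110

0.47901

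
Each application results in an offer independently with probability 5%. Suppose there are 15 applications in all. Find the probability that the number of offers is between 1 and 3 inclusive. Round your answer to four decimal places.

0.5312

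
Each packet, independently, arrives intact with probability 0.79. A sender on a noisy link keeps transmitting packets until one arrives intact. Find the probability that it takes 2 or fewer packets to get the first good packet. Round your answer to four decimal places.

0.9559

Y = number of packets to the first success; geometric, p = 0.79.
P(Y ≤ 2) = 1 − (1−p)^2 = 1 − 0.044100 = 0.955900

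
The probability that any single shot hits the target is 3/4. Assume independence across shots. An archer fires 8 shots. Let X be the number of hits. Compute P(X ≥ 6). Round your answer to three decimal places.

0.679

X ~ Binomial(8, 0.75); P(X ≥ 6) = Σ C(8,k) p^k (1−p)^(8−k) over k:
  k=6: C(8,6)·0.75^6·0.25^2 = 0.31146
  k=7: C(8,7)·0.75^7·0.25^1 = 0.26697
  k=8: C(8,8)·0.75^8·0.25^0 = 0.10011
Total = 0.67854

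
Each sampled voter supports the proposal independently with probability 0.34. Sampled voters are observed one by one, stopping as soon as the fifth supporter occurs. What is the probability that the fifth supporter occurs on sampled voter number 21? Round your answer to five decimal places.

Y = trial on which the fifth success occurs; negative binomial, r=5, p=0.34.
P(Y=21) = C(20,4) · p^5 · (1−p)^16
= 4845 · 0.0045435 · 0.0012963 = 0.0285359

0.02854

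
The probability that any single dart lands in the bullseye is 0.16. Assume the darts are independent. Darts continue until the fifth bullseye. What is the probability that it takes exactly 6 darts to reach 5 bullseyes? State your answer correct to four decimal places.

Y = trial on which the fifth success occurs; negative binomial, r=5, p=0.16.
P(Y=6) = C(5,4) · p^5 · (1−p)^1
= 5 · 0.00010486 · 0.84 = 0.000440

0.0004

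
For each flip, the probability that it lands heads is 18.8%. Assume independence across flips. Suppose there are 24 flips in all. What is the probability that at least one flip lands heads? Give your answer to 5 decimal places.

P(at least one) = 1 − P(none) = 1 − (1 − 0.188)^24
= 1 − 0.0067506 = 0.9932494

0.99325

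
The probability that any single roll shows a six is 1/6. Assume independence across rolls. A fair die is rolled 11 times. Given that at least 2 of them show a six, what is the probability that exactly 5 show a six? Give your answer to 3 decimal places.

X ~ Binomial(11, 0.166667). Want P(X=5 | X≥2) = P(X=5) / P(X≥2).
P(X=5) = C(11,5)·0.166667^5·0.833333^6 = 0.01990
P(X≥2) = 1 − 0.13459 − 0.29609 = 0.56932
Ratio = 0.01990 / 0.56932 = 0.03495

0.035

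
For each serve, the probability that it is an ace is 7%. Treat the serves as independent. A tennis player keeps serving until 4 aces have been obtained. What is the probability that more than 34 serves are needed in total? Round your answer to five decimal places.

0.78777

Needing more than 34 serves ⇔ fewer than 4 successes in the first 34. With X ~ Binomial(34, 0.07), P(Y > 34) = P(X ≤ 3).
  k=0: C(34,0)·0.07^0·0.93^34 = 0.0848048
  k=1: C(34,1)·0.07^1·0.93^33 = 0.2170272
  k=2: C(34,2)·0.07^2·0.93^32 = 0.2695338
  k=3: C(34,3)·0.07^3·0.93^31 = 0.2163999
P(X ≤ 3) = 0.7877658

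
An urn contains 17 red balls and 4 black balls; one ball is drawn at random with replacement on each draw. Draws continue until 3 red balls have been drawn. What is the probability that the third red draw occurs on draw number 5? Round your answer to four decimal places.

0.1155

Y = trial on which the third success occurs; negative binomial, r=3, p=0.809524.
P(Y=5) = C(4,2) · p^3 · (1−p)^2
= 6 · 0.5305 · 0.036281 = 0.115484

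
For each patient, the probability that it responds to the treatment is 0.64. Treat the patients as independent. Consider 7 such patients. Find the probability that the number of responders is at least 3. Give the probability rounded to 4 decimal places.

0.9375

X ~ Binomial(7, 0.64); P(X ≥ 3) = Σ C(7,k) p^k (1−p)^(7−k) over k:
  k=3: C(7,3)·0.64^3·0.36^4 = 0.154105
  k=4: C(7,4)·0.64^4·0.36^3 = 0.273965
  k=5: C(7,5)·0.64^5·0.36^2 = 0.292230
  k=6: C(7,6)·0.64^6·0.36^1 = 0.173173
  k=7: C(7,7)·0.64^7·0.36^0 = 0.043980
Total = 0.937454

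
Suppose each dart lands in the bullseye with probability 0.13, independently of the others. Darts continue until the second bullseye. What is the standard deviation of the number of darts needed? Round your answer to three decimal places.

Y = total darts until the second success; negative binomial with r=2, p=0.13.
SD(Y) = √[r(1−p)/p²] = √(102.95858) = 10.14685

10.147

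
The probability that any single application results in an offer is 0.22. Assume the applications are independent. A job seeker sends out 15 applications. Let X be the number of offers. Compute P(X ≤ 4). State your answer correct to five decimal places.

X ~ Binomial(15, 0.22); P(X ≤ 4) = Σ C(15,k) p^k (1−p)^(15−k) over k:
  k=0: C(15,0)·0.22^0·0.78^15 = 0.0240668
  k=1: C(15,1)·0.22^1·0.78^14 = 0.1018212
  k=2: C(15,2)·0.22^2·0.78^13 = 0.2010317
  k=3: C(15,3)·0.22^3·0.78^12 = 0.2457054
  k=4: C(15,4)·0.22^4·0.78^11 = 0.2079046
Total = 0.7805297

0.78053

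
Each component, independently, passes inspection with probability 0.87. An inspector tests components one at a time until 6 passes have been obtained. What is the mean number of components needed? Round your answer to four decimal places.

Y = total components until the sixth success; negative binomial with r=6, p=0.87.
E[Y] = r / p = 6 / 0.87 = 6.896552

6.8966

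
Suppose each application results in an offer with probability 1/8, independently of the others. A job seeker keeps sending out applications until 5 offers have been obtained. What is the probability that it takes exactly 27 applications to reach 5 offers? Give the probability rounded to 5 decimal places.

Y = trial on which the fifth success occurs; negative binomial, r=5, p=0.125.
P(Y=27) = C(26,4) · p^5 · (1−p)^22
= 14950 · 3.0518e-05 · 0.052988 = 0.0241751

0.02418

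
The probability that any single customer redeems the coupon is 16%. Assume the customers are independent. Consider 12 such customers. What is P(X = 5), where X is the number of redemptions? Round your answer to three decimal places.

X ~ Binomial(n=12, p=0.16).
P(X=5) = C(12,5) · p^5 · (1−p)^7
= 792 · 0.00010486 · 0.29509 = 0.02451

0.025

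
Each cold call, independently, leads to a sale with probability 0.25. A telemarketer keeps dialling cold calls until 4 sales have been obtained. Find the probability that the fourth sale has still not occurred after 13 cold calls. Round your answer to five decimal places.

0.58425

Needing more than 13 cold calls ⇔ fewer than 4 successes in the first 13. With X ~ Binomial(13, 0.25), P(Y > 13) = P(X ≤ 3).
  k=0: C(13,0)·0.25^0·0.75^13 = 0.0237573
  k=1: C(13,1)·0.25^1·0.75^12 = 0.1029481
  k=2: C(13,2)·0.25^2·0.75^11 = 0.2058963
  k=3: C(13,3)·0.25^3·0.75^10 = 0.2516510
P(X ≤ 3) = 0.5842527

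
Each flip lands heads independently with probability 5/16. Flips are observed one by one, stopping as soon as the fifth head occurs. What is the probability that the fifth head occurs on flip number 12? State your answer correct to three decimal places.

Y = trial on which the fifth success occurs; negative binomial, r=5, p=0.3125.
P(Y=12) = C(11,4) · p^5 · (1−p)^7
= 330 · 0.0029802 · 0.072595 = 0.07140

0.071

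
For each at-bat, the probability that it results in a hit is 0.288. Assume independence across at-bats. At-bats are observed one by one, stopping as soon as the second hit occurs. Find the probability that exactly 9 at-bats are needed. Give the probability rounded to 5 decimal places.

0.06155

Y = trial on which the second success occurs; negative binomial, r=2, p=0.288.
P(Y=9) = C(8,1) · p^2 · (1−p)^7
= 8 · 0.082944 · 0.09276 = 0.0615510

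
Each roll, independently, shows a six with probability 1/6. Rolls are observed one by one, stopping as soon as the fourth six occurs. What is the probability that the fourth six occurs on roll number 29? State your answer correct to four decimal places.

Y = trial on which the fourth success occurs; negative binomial, r=4, p=0.166667.
P(Y=29) = C(28,3) · p^4 · (1−p)^25
= 3276 · 0.0007716 · 0.010483 = 0.026498

0.0265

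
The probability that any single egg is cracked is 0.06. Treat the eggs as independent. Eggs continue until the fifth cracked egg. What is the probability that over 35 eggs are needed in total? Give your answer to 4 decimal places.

0.9437

Needing more than 35 eggs ⇔ fewer than 5 successes in the first 35. With X ~ Binomial(35, 0.06), P(Y > 35) = P(X ≤ 4).
  k=0: C(35,0)·0.06^0·0.94^35 = 0.114677
  k=1: C(35,1)·0.06^1·0.94^34 = 0.256192
  k=2: C(35,2)·0.06^2·0.94^33 = 0.277996
  k=3: C(35,3)·0.06^3·0.94^32 = 0.195189
  k=4: C(35,4)·0.06^4·0.94^31 = 0.099671
P(X ≤ 4) = 0.943725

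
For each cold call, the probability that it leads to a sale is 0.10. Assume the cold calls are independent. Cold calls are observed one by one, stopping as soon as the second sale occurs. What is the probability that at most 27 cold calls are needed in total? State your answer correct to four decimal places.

0.7674

Finishing within 27 cold calls ⇔ at least 2 successes in the first 27. With X ~ Binomial(27, 0.10), P(Y ≤ 27) = 1 − P(X ≤ 1).
  k=0: C(27,0)·0.10^0·0.90^27 = 0.058150
  k=1: C(27,1)·0.10^1·0.90^26 = 0.174449
1 − 0.232599 = 0.767401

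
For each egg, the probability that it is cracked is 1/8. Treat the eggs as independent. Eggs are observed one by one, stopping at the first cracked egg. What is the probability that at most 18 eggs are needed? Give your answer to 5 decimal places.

0.90960

Y = number of eggs to the first success; geometric, p = 0.125.
P(Y ≤ 18) = 1 − (1−p)^18 = 1 − 0.0903951 = 0.9096049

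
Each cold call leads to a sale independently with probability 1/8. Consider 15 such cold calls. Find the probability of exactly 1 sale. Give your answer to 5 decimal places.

0.28914

X ~ Binomial(n=15, p=0.125).
P(X=1) = C(15,1) · p^1 · (1−p)^14
= 15 · 0.125 · 0.15421 = 0.2891439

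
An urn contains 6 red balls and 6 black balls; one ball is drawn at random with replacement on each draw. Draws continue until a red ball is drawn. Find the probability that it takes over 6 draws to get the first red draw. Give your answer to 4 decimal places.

0.0156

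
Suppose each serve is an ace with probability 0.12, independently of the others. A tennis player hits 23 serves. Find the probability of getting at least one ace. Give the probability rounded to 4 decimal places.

0.9471

P(at least one) = 1 − P(none) = 1 − (1 − 0.12)^23
= 1 − 0.052857 = 0.947143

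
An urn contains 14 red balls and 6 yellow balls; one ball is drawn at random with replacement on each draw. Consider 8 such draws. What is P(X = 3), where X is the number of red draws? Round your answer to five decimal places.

X ~ Binomial(n=8, p=0.70).
P(X=3) = C(8,3) · p^3 · (1−p)^5
= 56 · 0.343 · 0.00243 = 0.0466754

0.04668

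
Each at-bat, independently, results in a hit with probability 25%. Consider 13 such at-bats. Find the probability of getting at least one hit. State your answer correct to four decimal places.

P(at least one) = 1 − P(none) = 1 − (1 − 0.25)^13
= 1 − 0.023757 = 0.976243

0.9762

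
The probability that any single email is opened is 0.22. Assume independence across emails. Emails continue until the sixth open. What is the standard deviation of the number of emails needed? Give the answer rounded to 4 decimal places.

Y = total emails until the sixth success; negative binomial with r=6, p=0.22.
SD(Y) = √[r(1−p)/p²] = √(96.694215) = 9.833322

9.8333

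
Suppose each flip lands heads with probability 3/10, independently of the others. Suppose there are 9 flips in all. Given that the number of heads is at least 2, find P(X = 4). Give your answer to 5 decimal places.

X ~ Binomial(9, 0.30). Want P(X=4 | X≥2) = P(X=4) / P(X≥2).
P(X=4) = C(9,4)·0.30^4·0.70^5 = 0.1715322
P(X≥2) = 1 − 0.0403536 − 0.1556496 = 0.8039968
Ratio = 0.1715322 / 0.8039968 = 0.2133494

0.21335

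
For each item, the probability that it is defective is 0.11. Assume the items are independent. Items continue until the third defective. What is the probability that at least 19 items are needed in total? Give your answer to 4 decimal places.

0.6827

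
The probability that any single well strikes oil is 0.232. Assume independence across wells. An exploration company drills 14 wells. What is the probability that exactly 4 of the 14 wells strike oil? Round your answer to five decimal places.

0.20701

X ~ Binomial(n=14, p=0.232).
P(X=4) = C(14,4) · p^4 · (1−p)^10
= 1001 · 0.002897 · 0.071386 = 0.2070133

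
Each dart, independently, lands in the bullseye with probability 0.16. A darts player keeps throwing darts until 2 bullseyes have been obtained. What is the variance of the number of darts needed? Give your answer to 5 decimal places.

Y = total darts until the second success; negative binomial with r=2, p=0.16.
Var(Y) = r(1−p)/p² = 2·0.84 / 0.16² = 65.6250000

65.62500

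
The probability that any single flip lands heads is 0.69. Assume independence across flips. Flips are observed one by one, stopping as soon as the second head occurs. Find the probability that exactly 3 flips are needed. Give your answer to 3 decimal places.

Y = trial on which the second success occurs; negative binomial, r=2, p=0.69.
P(Y=3) = C(2,1) · p^2 · (1−p)^1
= 2 · 0.4761 · 0.31 = 0.29518

0.295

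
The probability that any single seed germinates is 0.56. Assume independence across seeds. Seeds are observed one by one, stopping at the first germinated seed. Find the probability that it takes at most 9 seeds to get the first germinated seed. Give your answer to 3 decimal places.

Y = number of seeds to the first success; geometric, p = 0.56.
P(Y ≤ 9) = 1 − (1−p)^9 = 1 − 0.00062 = 0.99938

0.999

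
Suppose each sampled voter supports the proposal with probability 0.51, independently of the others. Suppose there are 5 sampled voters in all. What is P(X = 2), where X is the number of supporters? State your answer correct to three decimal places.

0.306

X ~ Binomial(n=5, p=0.51).
P(X=2) = C(5,2) · p^2 · (1−p)^3
= 10 · 0.2601 · 0.11765 = 0.30601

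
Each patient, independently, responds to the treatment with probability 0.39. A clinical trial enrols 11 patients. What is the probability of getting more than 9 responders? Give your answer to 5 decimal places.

0.00058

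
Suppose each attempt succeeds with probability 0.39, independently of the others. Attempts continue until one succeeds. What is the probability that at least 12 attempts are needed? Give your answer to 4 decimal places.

0.0044

Y = number of attempts to the first success; geometric, p = 0.39.
P(Y > 11) = P(first 11 all fail) = (1−p)^11 = 0.004351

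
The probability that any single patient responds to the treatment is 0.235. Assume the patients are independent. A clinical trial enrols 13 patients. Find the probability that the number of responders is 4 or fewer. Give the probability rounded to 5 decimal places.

0.83013

X ~ Binomial(13, 0.235); P(X ≤ 4) = Σ C(13,k) p^k (1−p)^(13−k) over k:
  k=0: C(13,0)·0.235^0·0.765^13 = 0.0307326
  k=1: C(13,1)·0.235^1·0.765^12 = 0.1227294
  k=2: C(13,2)·0.235^2·0.765^11 = 0.2262070
  k=3: C(13,3)·0.235^3·0.765^10 = 0.2547909
  k=4: C(13,4)·0.235^4·0.765^9 = 0.1956728
Total = 0.8301327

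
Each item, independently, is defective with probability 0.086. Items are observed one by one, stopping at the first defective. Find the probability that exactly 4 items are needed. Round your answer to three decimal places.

0.066

Geometric (trials to first success), p = 0.086.
P(Y = 4) = (1−p)^3 · p = 0.76355 · 0.086 = 0.06567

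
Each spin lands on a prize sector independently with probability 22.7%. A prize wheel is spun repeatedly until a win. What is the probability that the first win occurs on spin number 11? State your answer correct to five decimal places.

Geometric (trials to first success), p = 0.227.
P(Y = 11) = (1−p)^10 · p = 0.076172 · 0.227 = 0.0172910

0.01729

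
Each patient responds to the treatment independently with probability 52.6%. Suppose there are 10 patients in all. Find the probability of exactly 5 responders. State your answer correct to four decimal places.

0.2428

X ~ Binomial(n=10, p=0.526).
P(X=5) = C(10,5) · p^5 · (1−p)^5
= 252 · 0.040265 · 0.023927 = 0.242785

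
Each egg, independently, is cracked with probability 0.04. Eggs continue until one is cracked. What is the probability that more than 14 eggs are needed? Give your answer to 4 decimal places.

0.5647

Y = number of eggs to the first success; geometric, p = 0.04.
P(Y > 14) = P(first 14 all fail) = (1−p)^14 = 0.564673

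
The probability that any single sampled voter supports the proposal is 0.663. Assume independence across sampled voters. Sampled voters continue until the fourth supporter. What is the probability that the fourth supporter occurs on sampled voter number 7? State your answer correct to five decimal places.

0.14790

Y = trial on which the fourth success occurs; negative binomial, r=4, p=0.663.
P(Y=7) = C(6,3) · p^4 · (1−p)^3
= 20 · 0.19322 · 0.038273 = 0.1479019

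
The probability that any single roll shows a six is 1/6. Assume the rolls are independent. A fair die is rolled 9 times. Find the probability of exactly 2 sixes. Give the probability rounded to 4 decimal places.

X ~ Binomial(n=9, p=0.166667).
P(X=2) = C(9,2) · p^2 · (1−p)^7
= 36 · 0.027778 · 0.27908 = 0.279082

0.2791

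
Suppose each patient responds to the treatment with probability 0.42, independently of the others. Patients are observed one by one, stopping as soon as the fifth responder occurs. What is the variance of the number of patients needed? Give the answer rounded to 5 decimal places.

16.43991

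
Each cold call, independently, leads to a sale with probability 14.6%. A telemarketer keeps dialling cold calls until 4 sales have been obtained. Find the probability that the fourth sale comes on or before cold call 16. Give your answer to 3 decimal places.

Finishing within 16 cold calls ⇔ at least 4 successes in the first 16. With X ~ Binomial(16, 0.146), P(Y ≤ 16) = 1 − P(X ≤ 3).
  k=0: C(16,0)·0.146^0·0.854^16 = 0.08004
  k=1: C(16,1)·0.146^1·0.854^15 = 0.21895
  k=2: C(16,2)·0.146^2·0.854^14 = 0.28074
  k=3: C(16,3)·0.146^3·0.854^13 = 0.22397
1 − 0.80370 = 0.19630

0.196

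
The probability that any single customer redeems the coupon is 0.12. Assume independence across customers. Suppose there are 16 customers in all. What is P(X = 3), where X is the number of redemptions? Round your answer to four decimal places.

X ~ Binomial(n=16, p=0.12).
P(X=3) = C(16,3) · p^3 · (1−p)^13
= 560 · 0.001728 · 0.18979 = 0.183657

0.1837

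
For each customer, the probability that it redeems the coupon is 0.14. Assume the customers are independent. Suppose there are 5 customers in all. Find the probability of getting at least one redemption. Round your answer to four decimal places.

0.5296

P(at least one) = 1 − P(none) = 1 − (1 − 0.14)^5
= 1 − 0.470427 = 0.529573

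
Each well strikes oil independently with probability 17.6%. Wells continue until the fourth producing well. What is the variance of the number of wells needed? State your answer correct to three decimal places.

106.405

Y = total wells until the fourth success; negative binomial with r=4, p=0.176.
Var(Y) = r(1−p)/p² = 4·0.824 / 0.176² = 106.40496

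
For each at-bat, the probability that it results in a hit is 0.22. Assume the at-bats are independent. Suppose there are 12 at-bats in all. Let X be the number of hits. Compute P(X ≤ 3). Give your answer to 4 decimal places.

0.7390

X ~ Binomial(12, 0.22); P(X ≤ 3) = Σ C(12,k) p^k (1−p)^(12−k) over k:
  k=0: C(12,0)·0.22^0·0.78^12 = 0.050715
  k=1: C(12,1)·0.22^1·0.78^11 = 0.171650
  k=2: C(12,2)·0.22^2·0.78^10 = 0.266278
  k=3: C(12,3)·0.22^3·0.78^9 = 0.250347
Total = 0.738990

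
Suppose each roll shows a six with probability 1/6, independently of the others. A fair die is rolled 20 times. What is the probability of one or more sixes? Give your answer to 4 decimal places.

0.9739

P(at least one) = 1 − P(none) = 1 − (1 − 0.166667)^20
= 1 − 0.026084 = 0.973916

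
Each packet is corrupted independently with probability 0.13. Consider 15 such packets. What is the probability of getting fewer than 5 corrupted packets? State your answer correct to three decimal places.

0.964

X ~ Binomial(15, 0.13); P(X ≤ 4) = Σ C(15,k) p^k (1−p)^(15−k) over k:
  k=0: C(15,0)·0.13^0·0.87^15 = 0.12382
  k=1: C(15,1)·0.13^1·0.87^14 = 0.27753
  k=2: C(15,2)·0.13^2·0.87^13 = 0.29029
  k=3: C(15,3)·0.13^3·0.87^12 = 0.18796
  k=4: C(15,4)·0.13^4·0.87^11 = 0.08426
Total = 0.96385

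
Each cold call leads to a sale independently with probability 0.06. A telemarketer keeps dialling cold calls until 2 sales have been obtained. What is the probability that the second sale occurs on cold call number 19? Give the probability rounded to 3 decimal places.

Y = trial on which the second success occurs; negative binomial, r=2, p=0.06.
P(Y=19) = C(18,1) · p^2 · (1−p)^17
= 18 · 0.0036 · 0.34928 = 0.02263

0.023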